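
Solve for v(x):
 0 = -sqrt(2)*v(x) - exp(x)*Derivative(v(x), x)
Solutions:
 v(x) = C1*exp(sqrt(2)*exp(-x))


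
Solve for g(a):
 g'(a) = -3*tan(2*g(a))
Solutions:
 g(a) = -asin(C1*exp(-6*a))/2 + pi/2
 g(a) = asin(C1*exp(-6*a))/2


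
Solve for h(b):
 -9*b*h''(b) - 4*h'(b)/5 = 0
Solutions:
 h(b) = C1 + C2*b^(41/45)


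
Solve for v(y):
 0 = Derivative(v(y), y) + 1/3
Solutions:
 v(y) = C1 - y/3


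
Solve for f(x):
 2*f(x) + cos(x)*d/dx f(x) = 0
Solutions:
 f(x) = C1*(sin(x) - 1)/(sin(x) + 1)


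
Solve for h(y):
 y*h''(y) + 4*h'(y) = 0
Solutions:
 h(y) = C1 + C2/y^3


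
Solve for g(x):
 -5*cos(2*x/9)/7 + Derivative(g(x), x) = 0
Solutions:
 g(x) = C1 + 45*sin(2*x/9)/14


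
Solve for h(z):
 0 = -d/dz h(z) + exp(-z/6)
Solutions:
 h(z) = C1 - 6*exp(-z/6)


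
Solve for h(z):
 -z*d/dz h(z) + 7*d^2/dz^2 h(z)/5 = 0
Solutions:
 h(z) = C1 + C2*erfi(sqrt(70)*z/14)


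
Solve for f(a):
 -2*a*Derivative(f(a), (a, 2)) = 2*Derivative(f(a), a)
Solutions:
 f(a) = C1 + C2*log(a)


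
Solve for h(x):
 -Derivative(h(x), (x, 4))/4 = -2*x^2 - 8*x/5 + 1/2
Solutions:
 h(x) = C1 + C2*x + C3*x^2 + C4*x^3 + x^6/45 + 4*x^5/75 - x^4/12


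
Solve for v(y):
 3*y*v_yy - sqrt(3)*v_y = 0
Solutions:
 v(y) = C1 + C2*y^(sqrt(3)/3 + 1)


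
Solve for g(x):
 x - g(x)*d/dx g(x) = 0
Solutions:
 g(x) = -sqrt(C1 + x^2)
 g(x) = sqrt(C1 + x^2)


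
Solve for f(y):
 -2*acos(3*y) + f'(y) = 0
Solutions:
 f(y) = C1 + 2*y*acos(3*y) - 2*sqrt(1 - 9*y^2)/3


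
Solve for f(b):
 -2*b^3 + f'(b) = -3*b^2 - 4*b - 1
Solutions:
 f(b) = C1 + b^4/2 - b^3 - 2*b^2 - b


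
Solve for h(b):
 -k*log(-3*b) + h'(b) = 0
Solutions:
 h(b) = C1 + b*k*log(-b) + b*k*(-1 + log(3))


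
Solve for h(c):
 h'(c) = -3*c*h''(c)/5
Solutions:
 h(c) = C1 + C2/c^(2/3)


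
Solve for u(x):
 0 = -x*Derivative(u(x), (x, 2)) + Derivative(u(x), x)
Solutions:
 u(x) = C1 + C2*x^2


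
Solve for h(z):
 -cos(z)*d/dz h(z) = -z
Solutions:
 h(z) = C1 + Integral(z/cos(z), z)


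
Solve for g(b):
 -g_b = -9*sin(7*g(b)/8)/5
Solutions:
 -9*b/5 + 4*log(cos(7*g(b)/8) - 1)/7 - 4*log(cos(7*g(b)/8) + 1)/7 = C1


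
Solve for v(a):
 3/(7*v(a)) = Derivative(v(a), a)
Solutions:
 v(a) = -sqrt(C1 + 42*a)/7
 v(a) = sqrt(C1 + 42*a)/7


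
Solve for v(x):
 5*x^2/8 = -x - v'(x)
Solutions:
 v(x) = C1 - 5*x^3/24 - x^2/2


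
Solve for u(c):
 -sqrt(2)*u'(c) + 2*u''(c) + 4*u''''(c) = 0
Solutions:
 u(c) = C1 + C2*exp(2^(1/6)*3^(1/3)*c*(-(9 + sqrt(93))^(1/3) + 2^(2/3)*3^(1/3)/(9 + sqrt(93))^(1/3))/12)*sin(6^(1/6)*c*(3*2^(2/3)/(9 + sqrt(93))^(1/3) + 3^(2/3)*(9 + sqrt(93))^(1/3))/12) + C3*exp(2^(1/6)*3^(1/3)*c*(-(9 + sqrt(93))^(1/3) + 2^(2/3)*3^(1/3)/(9 + sqrt(93))^(1/3))/12)*cos(6^(1/6)*c*(3*2^(2/3)/(9 + sqrt(93))^(1/3) + 3^(2/3)*(9 + sqrt(93))^(1/3))/12) + C4*exp(-2^(1/6)*3^(1/3)*c*(-(9 + sqrt(93))^(1/3) + 2^(2/3)*3^(1/3)/(9 + sqrt(93))^(1/3))/6)


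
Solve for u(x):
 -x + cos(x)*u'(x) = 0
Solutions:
 u(x) = C1 + Integral(x/cos(x), x)


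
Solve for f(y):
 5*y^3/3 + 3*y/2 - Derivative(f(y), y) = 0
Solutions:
 f(y) = C1 + 5*y^4/12 + 3*y^2/4


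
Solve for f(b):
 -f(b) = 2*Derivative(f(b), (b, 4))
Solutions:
 f(b) = (C1*sin(2^(1/4)*b/2) + C2*cos(2^(1/4)*b/2))*exp(-2^(1/4)*b/2) + (C3*sin(2^(1/4)*b/2) + C4*cos(2^(1/4)*b/2))*exp(2^(1/4)*b/2)


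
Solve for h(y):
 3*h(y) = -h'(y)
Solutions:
 h(y) = C1*exp(-3*y)


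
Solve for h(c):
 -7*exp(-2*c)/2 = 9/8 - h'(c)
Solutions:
 h(c) = C1 + 9*c/8 - 7*exp(-2*c)/4


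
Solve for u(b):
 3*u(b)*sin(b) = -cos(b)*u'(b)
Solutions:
 u(b) = C1*cos(b)^3


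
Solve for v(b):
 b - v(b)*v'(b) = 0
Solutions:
 v(b) = -sqrt(C1 + b^2)
 v(b) = sqrt(C1 + b^2)


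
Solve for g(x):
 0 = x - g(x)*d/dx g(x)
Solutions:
 g(x) = -sqrt(C1 + x^2)
 g(x) = sqrt(C1 + x^2)


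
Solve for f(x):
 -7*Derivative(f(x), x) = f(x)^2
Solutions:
 f(x) = 7/(C1 + x)


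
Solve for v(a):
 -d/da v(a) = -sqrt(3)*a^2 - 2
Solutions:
 v(a) = C1 + sqrt(3)*a^3/3 + 2*a


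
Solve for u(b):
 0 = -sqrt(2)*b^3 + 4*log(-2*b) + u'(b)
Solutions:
 u(b) = C1 + sqrt(2)*b^4/4 - 4*b*log(-b) + 4*b*(1 - log(2))


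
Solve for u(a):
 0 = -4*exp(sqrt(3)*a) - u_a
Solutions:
 u(a) = C1 - 4*sqrt(3)*exp(sqrt(3)*a)/3


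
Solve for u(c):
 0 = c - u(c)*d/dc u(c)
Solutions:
 u(c) = -sqrt(C1 + c^2)
 u(c) = sqrt(C1 + c^2)


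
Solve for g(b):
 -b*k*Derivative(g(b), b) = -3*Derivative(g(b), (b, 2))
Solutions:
 g(b) = Piecewise((-sqrt(6)*sqrt(pi)*C1*erf(sqrt(6)*b*sqrt(-k)/6)/(2*sqrt(-k)) - C2, (k > 0) | (k < 0)), (-C1*b - C2, True))


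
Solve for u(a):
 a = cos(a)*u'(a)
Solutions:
 u(a) = C1 + Integral(a/cos(a), a)


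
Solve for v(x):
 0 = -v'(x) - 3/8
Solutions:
 v(x) = C1 - 3*x/8


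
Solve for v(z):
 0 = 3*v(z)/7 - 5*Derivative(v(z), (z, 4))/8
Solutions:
 v(z) = C1*exp(-24^(1/4)*35^(3/4)*z/35) + C2*exp(24^(1/4)*35^(3/4)*z/35) + C3*sin(24^(1/4)*35^(3/4)*z/35) + C4*cos(24^(1/4)*35^(3/4)*z/35)


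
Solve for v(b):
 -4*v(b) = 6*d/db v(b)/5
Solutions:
 v(b) = C1*exp(-10*b/3)


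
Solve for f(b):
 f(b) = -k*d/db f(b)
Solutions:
 f(b) = C1*exp(-b/k)


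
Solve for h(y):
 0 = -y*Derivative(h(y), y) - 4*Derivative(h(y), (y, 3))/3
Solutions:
 h(y) = C1 + Integral(C2*airyai(-6^(1/3)*y/2) + C3*airybi(-6^(1/3)*y/2), y)


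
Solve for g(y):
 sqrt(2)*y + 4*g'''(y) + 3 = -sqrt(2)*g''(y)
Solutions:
 g(y) = C1 + C2*y + C3*exp(-sqrt(2)*y/4) - y^3/6 + sqrt(2)*y^2/4


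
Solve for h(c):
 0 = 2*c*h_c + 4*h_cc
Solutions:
 h(c) = C1 + C2*erf(c/2)


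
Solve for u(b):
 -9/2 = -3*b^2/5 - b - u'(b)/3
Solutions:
 u(b) = C1 - 3*b^3/5 - 3*b^2/2 + 27*b/2


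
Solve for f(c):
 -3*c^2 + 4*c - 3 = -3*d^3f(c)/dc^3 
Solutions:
 f(c) = C1 + C2*c + C3*c^2 + c^5/60 - c^4/18 + c^3/6


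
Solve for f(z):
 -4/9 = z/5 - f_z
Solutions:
 f(z) = C1 + z^2/10 + 4*z/9


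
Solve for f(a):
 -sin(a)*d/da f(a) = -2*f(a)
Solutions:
 f(a) = C1*(cos(a) - 1)/(cos(a) + 1)


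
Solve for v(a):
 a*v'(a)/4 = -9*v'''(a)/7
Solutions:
 v(a) = C1 + Integral(C2*airyai(-42^(1/3)*a/6) + C3*airybi(-42^(1/3)*a/6), a)


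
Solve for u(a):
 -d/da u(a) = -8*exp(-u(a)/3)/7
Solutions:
 u(a) = 3*log(C1 + 8*a/21)


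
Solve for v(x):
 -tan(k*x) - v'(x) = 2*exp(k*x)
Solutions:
 v(x) = C1 - 2*Piecewise((exp(k*x)/k, Ne(k, 0)), (x, True)) - Piecewise((-log(cos(k*x))/k, Ne(k, 0)), (0, True))


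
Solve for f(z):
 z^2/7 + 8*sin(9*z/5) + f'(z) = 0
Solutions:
 f(z) = C1 - z^3/21 + 40*cos(9*z/5)/9


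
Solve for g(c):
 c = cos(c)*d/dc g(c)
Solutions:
 g(c) = C1 + Integral(c/cos(c), c)


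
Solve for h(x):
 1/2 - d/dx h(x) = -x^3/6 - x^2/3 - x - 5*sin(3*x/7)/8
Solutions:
 h(x) = C1 + x^4/24 + x^3/9 + x^2/2 + x/2 - 35*cos(3*x/7)/24


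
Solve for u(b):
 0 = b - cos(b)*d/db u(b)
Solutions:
 u(b) = C1 + Integral(b/cos(b), b)


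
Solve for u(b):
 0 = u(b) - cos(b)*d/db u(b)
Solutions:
 u(b) = C1*sqrt(sin(b) + 1)/sqrt(sin(b) - 1)


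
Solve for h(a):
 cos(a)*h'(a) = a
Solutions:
 h(a) = C1 + Integral(a/cos(a), a)


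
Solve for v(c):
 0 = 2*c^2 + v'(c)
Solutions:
 v(c) = C1 - 2*c^3/3


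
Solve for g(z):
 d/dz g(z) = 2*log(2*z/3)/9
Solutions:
 g(z) = C1 + 2*z*log(z)/9 - 2*z*log(3)/9 - 2*z/9 + 2*z*log(2)/9


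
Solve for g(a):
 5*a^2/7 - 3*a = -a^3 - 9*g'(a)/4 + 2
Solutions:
 g(a) = C1 - a^4/9 - 20*a^3/189 + 2*a^2/3 + 8*a/9


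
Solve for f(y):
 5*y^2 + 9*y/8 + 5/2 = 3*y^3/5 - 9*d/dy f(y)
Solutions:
 f(y) = C1 + y^4/60 - 5*y^3/27 - y^2/16 - 5*y/18


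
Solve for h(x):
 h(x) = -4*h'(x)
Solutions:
 h(x) = C1*exp(-x/4)


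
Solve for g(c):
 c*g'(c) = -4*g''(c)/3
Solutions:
 g(c) = C1 + C2*erf(sqrt(6)*c/4)


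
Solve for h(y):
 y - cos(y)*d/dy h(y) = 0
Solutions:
 h(y) = C1 + Integral(y/cos(y), y)


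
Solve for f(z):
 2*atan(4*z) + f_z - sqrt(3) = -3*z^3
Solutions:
 f(z) = C1 - 3*z^4/4 - 2*z*atan(4*z) + sqrt(3)*z + log(16*z^2 + 1)/4


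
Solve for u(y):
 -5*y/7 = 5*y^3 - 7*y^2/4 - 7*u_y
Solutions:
 u(y) = C1 + 5*y^4/28 - y^3/12 + 5*y^2/98


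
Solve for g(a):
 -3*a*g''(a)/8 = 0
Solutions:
 g(a) = C1 + C2*a


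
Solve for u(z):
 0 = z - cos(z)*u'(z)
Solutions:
 u(z) = C1 + Integral(z/cos(z), z)


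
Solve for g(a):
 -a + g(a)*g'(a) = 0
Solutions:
 g(a) = -sqrt(C1 + a^2)
 g(a) = sqrt(C1 + a^2)


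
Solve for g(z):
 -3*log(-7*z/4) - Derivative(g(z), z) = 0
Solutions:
 g(z) = C1 - 3*z*log(-z) + 3*z*(-log(7) + 1 + 2*log(2))


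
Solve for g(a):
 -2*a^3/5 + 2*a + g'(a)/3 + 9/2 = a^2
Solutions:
 g(a) = C1 + 3*a^4/10 + a^3 - 3*a^2 - 27*a/2


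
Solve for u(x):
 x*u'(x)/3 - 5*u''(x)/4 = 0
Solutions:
 u(x) = C1 + C2*erfi(sqrt(30)*x/15)


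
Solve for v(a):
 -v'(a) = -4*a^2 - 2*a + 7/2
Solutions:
 v(a) = C1 + 4*a^3/3 + a^2 - 7*a/2


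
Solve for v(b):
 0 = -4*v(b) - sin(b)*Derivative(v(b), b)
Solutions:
 v(b) = C1*(cos(b)^2 + 2*cos(b) + 1)/(cos(b)^2 - 2*cos(b) + 1)


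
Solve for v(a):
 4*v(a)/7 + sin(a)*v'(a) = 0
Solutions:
 v(a) = C1*(cos(a) + 1)^(2/7)/(cos(a) - 1)^(2/7)


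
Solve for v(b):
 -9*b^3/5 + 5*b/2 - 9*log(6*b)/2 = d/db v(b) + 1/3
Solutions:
 v(b) = C1 - 9*b^4/20 + 5*b^2/4 - 9*b*log(b)/2 - 9*b*log(6)/2 + 25*b/6


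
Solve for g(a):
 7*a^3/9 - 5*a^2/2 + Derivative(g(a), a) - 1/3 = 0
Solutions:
 g(a) = C1 - 7*a^4/36 + 5*a^3/6 + a/3


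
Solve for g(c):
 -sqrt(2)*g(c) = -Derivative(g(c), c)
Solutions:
 g(c) = C1*exp(sqrt(2)*c)


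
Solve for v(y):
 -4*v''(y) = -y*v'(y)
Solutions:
 v(y) = C1 + C2*erfi(sqrt(2)*y/4)


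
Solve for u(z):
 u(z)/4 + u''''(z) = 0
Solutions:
 u(z) = (C1*sin(z/2) + C2*cos(z/2))*exp(-z/2) + (C3*sin(z/2) + C4*cos(z/2))*exp(z/2)


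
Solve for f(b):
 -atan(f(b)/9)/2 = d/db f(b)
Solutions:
 Integral(1/atan(_y/9), (_y, f(b))) = C1 - b/2


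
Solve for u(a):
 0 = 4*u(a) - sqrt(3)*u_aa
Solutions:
 u(a) = C1*exp(-2*3^(3/4)*a/3) + C2*exp(2*3^(3/4)*a/3)


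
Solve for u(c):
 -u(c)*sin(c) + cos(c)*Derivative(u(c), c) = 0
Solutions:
 u(c) = C1/cos(c)


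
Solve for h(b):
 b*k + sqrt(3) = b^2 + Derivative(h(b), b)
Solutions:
 h(b) = C1 - b^3/3 + b^2*k/2 + sqrt(3)*b


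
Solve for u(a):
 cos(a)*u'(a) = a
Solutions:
 u(a) = C1 + Integral(a/cos(a), a)


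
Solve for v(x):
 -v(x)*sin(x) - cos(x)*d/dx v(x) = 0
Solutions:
 v(x) = C1*cos(x)


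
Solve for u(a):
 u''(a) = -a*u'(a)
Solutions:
 u(a) = C1 + C2*erf(sqrt(2)*a/2)


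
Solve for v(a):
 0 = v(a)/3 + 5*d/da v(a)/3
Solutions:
 v(a) = C1*exp(-a/5)


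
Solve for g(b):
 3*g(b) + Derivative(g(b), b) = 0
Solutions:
 g(b) = C1*exp(-3*b)


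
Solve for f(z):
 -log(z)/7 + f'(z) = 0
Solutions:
 f(z) = C1 + z*log(z)/7 - z/7


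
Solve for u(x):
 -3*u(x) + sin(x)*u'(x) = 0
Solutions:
 u(x) = C1*(cos(x) - 1)^(3/2)/(cos(x) + 1)^(3/2)


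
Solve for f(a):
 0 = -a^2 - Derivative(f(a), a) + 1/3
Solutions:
 f(a) = C1 - a^3/3 + a/3


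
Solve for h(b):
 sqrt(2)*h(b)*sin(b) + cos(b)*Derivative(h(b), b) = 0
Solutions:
 h(b) = C1*cos(b)^(sqrt(2))


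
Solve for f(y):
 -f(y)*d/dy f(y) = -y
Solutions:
 f(y) = -sqrt(C1 + y^2)
 f(y) = sqrt(C1 + y^2)


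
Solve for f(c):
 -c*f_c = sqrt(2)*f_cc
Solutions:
 f(c) = C1 + C2*erf(2^(1/4)*c/2)


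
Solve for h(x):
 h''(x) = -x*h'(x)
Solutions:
 h(x) = C1 + C2*erf(sqrt(2)*x/2)


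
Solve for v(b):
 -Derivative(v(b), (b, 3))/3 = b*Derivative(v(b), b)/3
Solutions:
 v(b) = C1 + Integral(C2*airyai(-b) + C3*airybi(-b), b)


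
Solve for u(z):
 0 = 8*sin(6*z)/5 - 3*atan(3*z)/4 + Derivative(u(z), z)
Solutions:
 u(z) = C1 + 3*z*atan(3*z)/4 - log(9*z^2 + 1)/8 + 4*cos(6*z)/15


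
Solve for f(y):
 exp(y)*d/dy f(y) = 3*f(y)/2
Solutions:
 f(y) = C1*exp(-3*exp(-y)/2)


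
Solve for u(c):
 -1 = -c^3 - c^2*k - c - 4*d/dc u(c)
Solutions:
 u(c) = C1 - c^4/16 - c^3*k/12 - c^2/8 + c/4


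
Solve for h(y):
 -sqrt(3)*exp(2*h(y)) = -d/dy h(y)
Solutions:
 h(y) = log(-sqrt(-1/(C1 + sqrt(3)*y))) - log(2)/2
 h(y) = log(-1/(C1 + sqrt(3)*y))/2 - log(2)/2


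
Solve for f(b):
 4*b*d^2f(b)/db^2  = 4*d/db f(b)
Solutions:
 f(b) = C1 + C2*b^2


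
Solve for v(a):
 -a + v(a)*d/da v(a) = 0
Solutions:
 v(a) = -sqrt(C1 + a^2)
 v(a) = sqrt(C1 + a^2)


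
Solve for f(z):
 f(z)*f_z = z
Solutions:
 f(z) = -sqrt(C1 + z^2)
 f(z) = sqrt(C1 + z^2)


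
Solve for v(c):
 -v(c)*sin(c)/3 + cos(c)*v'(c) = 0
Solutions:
 v(c) = C1/cos(c)^(1/3)


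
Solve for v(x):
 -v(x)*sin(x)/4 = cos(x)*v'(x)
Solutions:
 v(x) = C1*cos(x)^(1/4)


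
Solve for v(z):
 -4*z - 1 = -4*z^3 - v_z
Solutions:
 v(z) = C1 - z^4 + 2*z^2 + z


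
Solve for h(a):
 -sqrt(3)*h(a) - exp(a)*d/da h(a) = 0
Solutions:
 h(a) = C1*exp(sqrt(3)*exp(-a))


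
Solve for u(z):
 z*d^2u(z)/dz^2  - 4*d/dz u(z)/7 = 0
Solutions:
 u(z) = C1 + C2*z^(11/7)


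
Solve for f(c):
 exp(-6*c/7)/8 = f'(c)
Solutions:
 f(c) = C1 - 7*exp(-6*c/7)/48


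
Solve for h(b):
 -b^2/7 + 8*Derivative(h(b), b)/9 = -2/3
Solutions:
 h(b) = C1 + 3*b^3/56 - 3*b/4


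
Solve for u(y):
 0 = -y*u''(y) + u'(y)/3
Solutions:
 u(y) = C1 + C2*y^(4/3)


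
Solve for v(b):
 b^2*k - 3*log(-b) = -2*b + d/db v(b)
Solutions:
 v(b) = C1 + b^3*k/3 + b^2 - 3*b*log(-b) + 3*b


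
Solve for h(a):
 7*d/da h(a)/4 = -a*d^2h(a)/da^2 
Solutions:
 h(a) = C1 + C2/a^(3/4)


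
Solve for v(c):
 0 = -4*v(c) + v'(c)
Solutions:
 v(c) = C1*exp(4*c)


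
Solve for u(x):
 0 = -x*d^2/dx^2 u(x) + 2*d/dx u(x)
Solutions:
 u(x) = C1 + C2*x^3


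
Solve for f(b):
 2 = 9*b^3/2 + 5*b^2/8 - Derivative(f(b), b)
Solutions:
 f(b) = C1 + 9*b^4/8 + 5*b^3/24 - 2*b


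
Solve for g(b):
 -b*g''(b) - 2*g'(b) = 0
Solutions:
 g(b) = C1 + C2/b


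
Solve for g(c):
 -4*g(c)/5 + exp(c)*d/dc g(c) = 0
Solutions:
 g(c) = C1*exp(-4*exp(-c)/5)


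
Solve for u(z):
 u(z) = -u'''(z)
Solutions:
 u(z) = C3*exp(-z) + (C1*sin(sqrt(3)*z/2) + C2*cos(sqrt(3)*z/2))*exp(z/2)


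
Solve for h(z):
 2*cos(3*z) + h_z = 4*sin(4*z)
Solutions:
 h(z) = C1 - 2*sin(3*z)/3 - cos(4*z)


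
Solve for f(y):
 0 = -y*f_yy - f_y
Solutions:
 f(y) = C1 + C2*log(y)


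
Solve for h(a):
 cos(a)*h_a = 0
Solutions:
 h(a) = C1


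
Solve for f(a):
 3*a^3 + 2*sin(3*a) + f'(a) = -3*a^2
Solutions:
 f(a) = C1 - 3*a^4/4 - a^3 + 2*cos(3*a)/3


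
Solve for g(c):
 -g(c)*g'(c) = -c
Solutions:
 g(c) = -sqrt(C1 + c^2)
 g(c) = sqrt(C1 + c^2)


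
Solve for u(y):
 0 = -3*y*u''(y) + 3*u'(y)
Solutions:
 u(y) = C1 + C2*y^2


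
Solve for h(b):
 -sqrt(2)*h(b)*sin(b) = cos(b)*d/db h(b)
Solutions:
 h(b) = C1*cos(b)^(sqrt(2))


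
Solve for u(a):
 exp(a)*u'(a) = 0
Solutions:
 u(a) = C1


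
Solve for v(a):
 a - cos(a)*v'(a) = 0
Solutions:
 v(a) = C1 + Integral(a/cos(a), a)


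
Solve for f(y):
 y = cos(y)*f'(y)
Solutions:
 f(y) = C1 + Integral(y/cos(y), y)


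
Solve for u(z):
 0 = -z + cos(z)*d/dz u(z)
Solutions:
 u(z) = C1 + Integral(z/cos(z), z)


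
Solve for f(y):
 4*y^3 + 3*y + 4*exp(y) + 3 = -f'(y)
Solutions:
 f(y) = C1 - y^4 - 3*y^2/2 - 3*y - 4*exp(y)


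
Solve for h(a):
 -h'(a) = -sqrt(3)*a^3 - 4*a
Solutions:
 h(a) = C1 + sqrt(3)*a^4/4 + 2*a^2


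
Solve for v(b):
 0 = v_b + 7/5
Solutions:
 v(b) = C1 - 7*b/5


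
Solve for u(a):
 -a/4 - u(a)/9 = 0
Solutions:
 u(a) = -9*a/4


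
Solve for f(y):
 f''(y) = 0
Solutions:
 f(y) = C1 + C2*y


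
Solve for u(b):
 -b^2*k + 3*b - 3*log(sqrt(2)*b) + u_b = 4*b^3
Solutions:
 u(b) = C1 + b^4 + b^3*k/3 - 3*b^2/2 + 3*b*log(b) - 3*b + 3*b*log(2)/2


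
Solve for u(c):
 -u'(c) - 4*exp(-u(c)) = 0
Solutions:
 u(c) = log(C1 - 4*c)


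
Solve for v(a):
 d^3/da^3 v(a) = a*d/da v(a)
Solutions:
 v(a) = C1 + Integral(C2*airyai(a) + C3*airybi(a), a)


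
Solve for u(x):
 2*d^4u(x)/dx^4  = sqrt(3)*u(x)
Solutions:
 u(x) = C1*exp(-2^(3/4)*3^(1/8)*x/2) + C2*exp(2^(3/4)*3^(1/8)*x/2) + C3*sin(2^(3/4)*3^(1/8)*x/2) + C4*cos(2^(3/4)*3^(1/8)*x/2)


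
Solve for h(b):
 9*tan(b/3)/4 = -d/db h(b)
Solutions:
 h(b) = C1 + 27*log(cos(b/3))/4


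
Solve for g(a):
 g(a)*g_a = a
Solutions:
 g(a) = -sqrt(C1 + a^2)
 g(a) = sqrt(C1 + a^2)


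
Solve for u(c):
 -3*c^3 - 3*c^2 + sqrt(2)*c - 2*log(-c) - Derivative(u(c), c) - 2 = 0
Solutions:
 u(c) = C1 - 3*c^4/4 - c^3 + sqrt(2)*c^2/2 - 2*c*log(-c)


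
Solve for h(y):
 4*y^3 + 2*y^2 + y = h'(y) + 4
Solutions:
 h(y) = C1 + y^4 + 2*y^3/3 + y^2/2 - 4*y


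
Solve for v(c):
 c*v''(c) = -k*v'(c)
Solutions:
 v(c) = C1 + c^(1 - re(k))*(C2*sin(log(c)*Abs(im(k))) + C3*cos(log(c)*im(k)))


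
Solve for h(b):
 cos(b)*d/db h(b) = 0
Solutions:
 h(b) = C1


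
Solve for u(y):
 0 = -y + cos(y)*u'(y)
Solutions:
 u(y) = C1 + Integral(y/cos(y), y)


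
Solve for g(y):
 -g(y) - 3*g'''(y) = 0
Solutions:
 g(y) = C3*exp(-3^(2/3)*y/3) + (C1*sin(3^(1/6)*y/2) + C2*cos(3^(1/6)*y/2))*exp(3^(2/3)*y/6)


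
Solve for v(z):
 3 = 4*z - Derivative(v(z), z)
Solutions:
 v(z) = C1 + 2*z^2 - 3*z


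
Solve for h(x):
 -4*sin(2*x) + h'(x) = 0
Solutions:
 h(x) = C1 - 2*cos(2*x)


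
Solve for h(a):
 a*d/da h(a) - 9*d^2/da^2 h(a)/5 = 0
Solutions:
 h(a) = C1 + C2*erfi(sqrt(10)*a/6)


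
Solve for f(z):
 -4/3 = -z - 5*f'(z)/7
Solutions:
 f(z) = C1 - 7*z^2/10 + 28*z/15


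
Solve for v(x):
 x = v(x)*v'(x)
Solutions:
 v(x) = -sqrt(C1 + x^2)
 v(x) = sqrt(C1 + x^2)


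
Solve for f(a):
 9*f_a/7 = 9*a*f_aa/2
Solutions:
 f(a) = C1 + C2*a^(9/7)


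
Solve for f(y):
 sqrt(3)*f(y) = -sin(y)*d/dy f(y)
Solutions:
 f(y) = C1*(cos(y) + 1)^(sqrt(3)/2)/(cos(y) - 1)^(sqrt(3)/2)


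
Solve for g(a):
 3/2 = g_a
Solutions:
 g(a) = C1 + 3*a/2


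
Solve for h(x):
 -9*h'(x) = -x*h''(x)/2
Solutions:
 h(x) = C1 + C2*x^19


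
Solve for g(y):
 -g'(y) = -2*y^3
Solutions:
 g(y) = C1 + y^4/2


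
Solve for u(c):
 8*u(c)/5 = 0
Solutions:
 u(c) = 0


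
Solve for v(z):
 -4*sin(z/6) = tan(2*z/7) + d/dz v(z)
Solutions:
 v(z) = C1 + 7*log(cos(2*z/7))/2 + 24*cos(z/6)


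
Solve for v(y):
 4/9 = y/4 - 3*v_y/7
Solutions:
 v(y) = C1 + 7*y^2/24 - 28*y/27


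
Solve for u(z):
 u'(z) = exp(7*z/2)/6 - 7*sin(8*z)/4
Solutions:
 u(z) = C1 + exp(7*z/2)/21 + 7*cos(8*z)/32


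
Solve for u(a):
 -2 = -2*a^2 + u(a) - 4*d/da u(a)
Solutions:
 u(a) = C1*exp(a/4) + 2*a^2 + 16*a + 62


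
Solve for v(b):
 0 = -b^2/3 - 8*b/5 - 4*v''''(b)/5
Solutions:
 v(b) = C1 + C2*b + C3*b^2 + C4*b^3 - b^6/864 - b^5/60


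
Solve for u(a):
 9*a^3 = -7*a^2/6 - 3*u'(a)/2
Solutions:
 u(a) = C1 - 3*a^4/2 - 7*a^3/27


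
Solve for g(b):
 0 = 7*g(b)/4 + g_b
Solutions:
 g(b) = C1*exp(-7*b/4)


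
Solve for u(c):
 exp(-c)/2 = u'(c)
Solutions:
 u(c) = C1 - exp(-c)/2


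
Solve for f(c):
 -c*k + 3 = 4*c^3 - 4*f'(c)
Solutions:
 f(c) = C1 + c^4/4 + c^2*k/8 - 3*c/4


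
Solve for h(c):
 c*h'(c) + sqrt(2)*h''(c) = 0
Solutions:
 h(c) = C1 + C2*erf(2^(1/4)*c/2)


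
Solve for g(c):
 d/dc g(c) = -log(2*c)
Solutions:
 g(c) = C1 - c*log(c) - c*log(2) + c


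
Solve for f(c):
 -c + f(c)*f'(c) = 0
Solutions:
 f(c) = -sqrt(C1 + c^2)
 f(c) = sqrt(C1 + c^2)


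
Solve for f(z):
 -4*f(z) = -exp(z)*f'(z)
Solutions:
 f(z) = C1*exp(-4*exp(-z))


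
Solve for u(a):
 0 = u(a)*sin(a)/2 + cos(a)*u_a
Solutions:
 u(a) = C1*sqrt(cos(a))


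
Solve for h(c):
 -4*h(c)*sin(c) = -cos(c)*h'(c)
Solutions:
 h(c) = C1/cos(c)^4


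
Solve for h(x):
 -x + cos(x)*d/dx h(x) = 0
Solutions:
 h(x) = C1 + Integral(x/cos(x), x)


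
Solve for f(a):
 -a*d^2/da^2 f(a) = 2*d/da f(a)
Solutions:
 f(a) = C1 + C2/a


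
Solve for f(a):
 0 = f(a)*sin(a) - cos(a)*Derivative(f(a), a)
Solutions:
 f(a) = C1/cos(a)


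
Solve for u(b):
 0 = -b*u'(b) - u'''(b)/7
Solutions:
 u(b) = C1 + Integral(C2*airyai(-7^(1/3)*b) + C3*airybi(-7^(1/3)*b), b)


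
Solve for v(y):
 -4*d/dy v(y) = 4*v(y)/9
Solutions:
 v(y) = C1*exp(-y/9)


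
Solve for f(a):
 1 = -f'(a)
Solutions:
 f(a) = C1 - a


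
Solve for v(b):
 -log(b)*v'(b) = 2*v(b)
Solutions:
 v(b) = C1*exp(-2*li(b))


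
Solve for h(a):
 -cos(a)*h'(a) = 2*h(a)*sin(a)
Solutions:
 h(a) = C1*cos(a)^2


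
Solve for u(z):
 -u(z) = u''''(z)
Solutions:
 u(z) = (C1*sin(sqrt(2)*z/2) + C2*cos(sqrt(2)*z/2))*exp(-sqrt(2)*z/2) + (C3*sin(sqrt(2)*z/2) + C4*cos(sqrt(2)*z/2))*exp(sqrt(2)*z/2)


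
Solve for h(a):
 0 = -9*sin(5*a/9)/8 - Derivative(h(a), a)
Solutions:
 h(a) = C1 + 81*cos(5*a/9)/40


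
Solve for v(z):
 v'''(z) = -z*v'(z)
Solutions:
 v(z) = C1 + Integral(C2*airyai(-z) + C3*airybi(-z), z)


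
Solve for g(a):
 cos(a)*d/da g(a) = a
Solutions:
 g(a) = C1 + Integral(a/cos(a), a)


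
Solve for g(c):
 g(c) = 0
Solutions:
 g(c) = 0


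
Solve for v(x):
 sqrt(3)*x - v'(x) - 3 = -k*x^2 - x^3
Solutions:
 v(x) = C1 + k*x^3/3 + x^4/4 + sqrt(3)*x^2/2 - 3*x


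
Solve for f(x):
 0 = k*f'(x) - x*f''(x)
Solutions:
 f(x) = C1 + x^(re(k) + 1)*(C2*sin(log(x)*Abs(im(k))) + C3*cos(log(x)*im(k)))


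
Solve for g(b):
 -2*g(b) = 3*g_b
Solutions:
 g(b) = C1*exp(-2*b/3)


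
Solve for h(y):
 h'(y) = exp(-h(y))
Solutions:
 h(y) = log(C1 + y)


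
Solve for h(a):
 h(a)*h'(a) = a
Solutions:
 h(a) = -sqrt(C1 + a^2)
 h(a) = sqrt(C1 + a^2)


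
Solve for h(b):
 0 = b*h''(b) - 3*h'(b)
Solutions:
 h(b) = C1 + C2*b^4


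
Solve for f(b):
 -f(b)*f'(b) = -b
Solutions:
 f(b) = -sqrt(C1 + b^2)
 f(b) = sqrt(C1 + b^2)


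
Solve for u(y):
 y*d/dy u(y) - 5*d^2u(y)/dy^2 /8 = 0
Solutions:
 u(y) = C1 + C2*erfi(2*sqrt(5)*y/5)


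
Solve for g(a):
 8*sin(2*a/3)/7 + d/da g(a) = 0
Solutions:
 g(a) = C1 + 12*cos(2*a/3)/7


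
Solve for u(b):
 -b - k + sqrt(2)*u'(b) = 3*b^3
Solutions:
 u(b) = C1 + 3*sqrt(2)*b^4/8 + sqrt(2)*b^2/4 + sqrt(2)*b*k/2


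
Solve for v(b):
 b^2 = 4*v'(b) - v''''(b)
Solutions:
 v(b) = C1 + C4*exp(2^(2/3)*b) + b^3/12 + (C2*sin(2^(2/3)*sqrt(3)*b/2) + C3*cos(2^(2/3)*sqrt(3)*b/2))*exp(-2^(2/3)*b/2)


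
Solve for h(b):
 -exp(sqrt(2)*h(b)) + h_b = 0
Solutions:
 h(b) = sqrt(2)*(2*log(-1/(C1 + b)) - log(2))/4


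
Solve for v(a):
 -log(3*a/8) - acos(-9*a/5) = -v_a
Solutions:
 v(a) = C1 + a*log(a) + a*acos(-9*a/5) - 3*a*log(2) - a + a*log(3) + sqrt(25 - 81*a^2)/9


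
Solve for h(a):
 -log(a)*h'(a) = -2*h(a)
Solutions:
 h(a) = C1*exp(2*li(a))


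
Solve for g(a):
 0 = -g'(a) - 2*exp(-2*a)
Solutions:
 g(a) = C1 + exp(-2*a)


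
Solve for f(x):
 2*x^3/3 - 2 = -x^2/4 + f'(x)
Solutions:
 f(x) = C1 + x^4/6 + x^3/12 - 2*x


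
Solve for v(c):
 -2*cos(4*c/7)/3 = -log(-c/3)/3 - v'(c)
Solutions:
 v(c) = C1 - c*log(-c)/3 + c/3 + c*log(3)/3 + 7*sin(4*c/7)/6


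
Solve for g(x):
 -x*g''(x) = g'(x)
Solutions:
 g(x) = C1 + C2*log(x)


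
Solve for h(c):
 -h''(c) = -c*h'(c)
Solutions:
 h(c) = C1 + C2*erfi(sqrt(2)*c/2)


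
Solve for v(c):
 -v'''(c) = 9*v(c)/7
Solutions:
 v(c) = C3*exp(-21^(2/3)*c/7) + (C1*sin(3*3^(1/6)*7^(2/3)*c/14) + C2*cos(3*3^(1/6)*7^(2/3)*c/14))*exp(21^(2/3)*c/14)


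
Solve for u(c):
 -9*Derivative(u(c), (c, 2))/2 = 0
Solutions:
 u(c) = C1 + C2*c


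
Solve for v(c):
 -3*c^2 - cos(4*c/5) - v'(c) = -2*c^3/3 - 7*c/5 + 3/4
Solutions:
 v(c) = C1 + c^4/6 - c^3 + 7*c^2/10 - 3*c/4 - 5*sin(4*c/5)/4


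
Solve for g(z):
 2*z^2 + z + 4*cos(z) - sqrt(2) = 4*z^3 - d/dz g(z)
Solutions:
 g(z) = C1 + z^4 - 2*z^3/3 - z^2/2 + sqrt(2)*z - 4*sin(z)


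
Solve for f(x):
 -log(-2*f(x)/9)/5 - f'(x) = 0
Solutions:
 5*Integral(1/(log(-_y) - 2*log(3) + log(2)), (_y, f(x))) = C1 - x


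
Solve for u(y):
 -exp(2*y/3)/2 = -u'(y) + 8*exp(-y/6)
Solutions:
 u(y) = C1 + 3*exp(2*y/3)/4 - 48*exp(-y/6)


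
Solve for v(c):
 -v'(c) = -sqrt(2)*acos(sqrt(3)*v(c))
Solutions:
 Integral(1/acos(sqrt(3)*_y), (_y, v(c))) = C1 + sqrt(2)*c


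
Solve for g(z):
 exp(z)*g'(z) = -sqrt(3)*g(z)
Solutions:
 g(z) = C1*exp(sqrt(3)*exp(-z))


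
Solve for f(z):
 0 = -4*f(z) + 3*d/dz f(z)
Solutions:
 f(z) = C1*exp(4*z/3)


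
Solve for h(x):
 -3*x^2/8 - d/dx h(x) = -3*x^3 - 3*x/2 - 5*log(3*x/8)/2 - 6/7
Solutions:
 h(x) = C1 + 3*x^4/4 - x^3/8 + 3*x^2/4 + 5*x*log(x)/2 - 8*x*log(2) - 23*x/14 + x*log(6)/2 + 2*x*log(3)


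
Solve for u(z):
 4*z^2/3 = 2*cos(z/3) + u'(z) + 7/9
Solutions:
 u(z) = C1 + 4*z^3/9 - 7*z/9 - 6*sin(z/3)


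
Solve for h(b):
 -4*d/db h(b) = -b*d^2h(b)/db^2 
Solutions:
 h(b) = C1 + C2*b^5


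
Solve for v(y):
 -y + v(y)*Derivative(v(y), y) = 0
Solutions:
 v(y) = -sqrt(C1 + y^2)
 v(y) = sqrt(C1 + y^2)


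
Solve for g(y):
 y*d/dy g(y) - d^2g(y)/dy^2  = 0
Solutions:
 g(y) = C1 + C2*erfi(sqrt(2)*y/2)


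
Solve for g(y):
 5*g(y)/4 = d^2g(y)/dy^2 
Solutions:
 g(y) = C1*exp(-sqrt(5)*y/2) + C2*exp(sqrt(5)*y/2)


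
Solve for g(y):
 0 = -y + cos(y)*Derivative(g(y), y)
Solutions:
 g(y) = C1 + Integral(y/cos(y), y)


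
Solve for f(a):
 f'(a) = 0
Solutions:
 f(a) = C1


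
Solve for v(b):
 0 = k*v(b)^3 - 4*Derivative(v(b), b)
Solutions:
 v(b) = -sqrt(2)*sqrt(-1/(C1 + b*k))
 v(b) = sqrt(2)*sqrt(-1/(C1 + b*k))


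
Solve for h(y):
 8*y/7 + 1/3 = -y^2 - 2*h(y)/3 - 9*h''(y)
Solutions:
 h(y) = C1*sin(sqrt(6)*y/9) + C2*cos(sqrt(6)*y/9) - 3*y^2/2 - 12*y/7 + 40


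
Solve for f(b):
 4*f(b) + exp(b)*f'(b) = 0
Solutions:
 f(b) = C1*exp(4*exp(-b))


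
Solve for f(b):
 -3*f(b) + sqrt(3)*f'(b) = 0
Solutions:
 f(b) = C1*exp(sqrt(3)*b)


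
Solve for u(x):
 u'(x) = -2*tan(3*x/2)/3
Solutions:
 u(x) = C1 + 4*log(cos(3*x/2))/9


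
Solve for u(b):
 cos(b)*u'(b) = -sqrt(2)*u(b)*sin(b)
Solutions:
 u(b) = C1*cos(b)^(sqrt(2))


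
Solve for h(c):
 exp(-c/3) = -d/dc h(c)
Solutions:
 h(c) = C1 + 3*exp(-c/3)


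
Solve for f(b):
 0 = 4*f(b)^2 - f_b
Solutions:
 f(b) = -1/(C1 + 4*b)


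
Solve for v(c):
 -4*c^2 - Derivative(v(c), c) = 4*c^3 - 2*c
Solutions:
 v(c) = C1 - c^4 - 4*c^3/3 + c^2


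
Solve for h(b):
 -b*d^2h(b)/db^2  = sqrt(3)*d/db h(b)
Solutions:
 h(b) = C1 + C2*b^(1 - sqrt(3))


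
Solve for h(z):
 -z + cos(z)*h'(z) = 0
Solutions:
 h(z) = C1 + Integral(z/cos(z), z)


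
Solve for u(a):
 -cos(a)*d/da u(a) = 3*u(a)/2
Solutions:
 u(a) = C1*(sin(a) - 1)^(3/4)/(sin(a) + 1)^(3/4)


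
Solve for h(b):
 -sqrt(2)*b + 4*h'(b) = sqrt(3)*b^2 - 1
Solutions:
 h(b) = C1 + sqrt(3)*b^3/12 + sqrt(2)*b^2/8 - b/4


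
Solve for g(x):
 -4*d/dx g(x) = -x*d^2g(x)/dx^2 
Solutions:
 g(x) = C1 + C2*x^5


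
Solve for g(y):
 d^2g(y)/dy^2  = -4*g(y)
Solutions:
 g(y) = C1*sin(2*y) + C2*cos(2*y)


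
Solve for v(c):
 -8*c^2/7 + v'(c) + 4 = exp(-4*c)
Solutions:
 v(c) = C1 + 8*c^3/21 - 4*c - exp(-4*c)/4


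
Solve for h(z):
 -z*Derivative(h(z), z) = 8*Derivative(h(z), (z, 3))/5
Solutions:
 h(z) = C1 + Integral(C2*airyai(-5^(1/3)*z/2) + C3*airybi(-5^(1/3)*z/2), z)


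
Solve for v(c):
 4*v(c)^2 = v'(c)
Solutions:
 v(c) = -1/(C1 + 4*c)


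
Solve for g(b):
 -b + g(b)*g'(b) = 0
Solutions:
 g(b) = -sqrt(C1 + b^2)
 g(b) = sqrt(C1 + b^2)


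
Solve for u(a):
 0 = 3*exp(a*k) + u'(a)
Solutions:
 u(a) = C1 - 3*exp(a*k)/k


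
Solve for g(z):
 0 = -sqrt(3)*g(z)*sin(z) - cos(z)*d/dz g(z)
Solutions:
 g(z) = C1*cos(z)^(sqrt(3))


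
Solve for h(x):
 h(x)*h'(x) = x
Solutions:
 h(x) = -sqrt(C1 + x^2)
 h(x) = sqrt(C1 + x^2)


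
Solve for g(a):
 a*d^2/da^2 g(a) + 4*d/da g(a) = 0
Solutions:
 g(a) = C1 + C2/a^3


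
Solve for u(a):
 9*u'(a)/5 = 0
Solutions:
 u(a) = C1


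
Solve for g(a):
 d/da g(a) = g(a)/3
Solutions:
 g(a) = C1*exp(a/3)


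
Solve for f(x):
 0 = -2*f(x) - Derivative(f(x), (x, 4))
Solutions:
 f(x) = (C1*sin(2^(3/4)*x/2) + C2*cos(2^(3/4)*x/2))*exp(-2^(3/4)*x/2) + (C3*sin(2^(3/4)*x/2) + C4*cos(2^(3/4)*x/2))*exp(2^(3/4)*x/2)


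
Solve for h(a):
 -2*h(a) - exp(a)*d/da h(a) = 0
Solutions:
 h(a) = C1*exp(2*exp(-a))


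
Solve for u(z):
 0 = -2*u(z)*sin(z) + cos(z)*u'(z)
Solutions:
 u(z) = C1/cos(z)^2


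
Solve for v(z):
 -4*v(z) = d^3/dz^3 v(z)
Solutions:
 v(z) = C3*exp(-2^(2/3)*z) + (C1*sin(2^(2/3)*sqrt(3)*z/2) + C2*cos(2^(2/3)*sqrt(3)*z/2))*exp(2^(2/3)*z/2)


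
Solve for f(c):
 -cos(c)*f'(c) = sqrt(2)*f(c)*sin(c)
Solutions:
 f(c) = C1*cos(c)^(sqrt(2))


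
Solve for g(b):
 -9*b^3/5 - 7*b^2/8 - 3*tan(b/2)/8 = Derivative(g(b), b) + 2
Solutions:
 g(b) = C1 - 9*b^4/20 - 7*b^3/24 - 2*b + 3*log(cos(b/2))/4


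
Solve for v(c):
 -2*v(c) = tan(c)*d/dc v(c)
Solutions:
 v(c) = C1/sin(c)^2


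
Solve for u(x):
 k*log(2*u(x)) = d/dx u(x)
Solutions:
 Integral(1/(log(_y) + log(2)), (_y, u(x))) = C1 + k*x


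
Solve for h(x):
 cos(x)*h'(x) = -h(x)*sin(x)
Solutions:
 h(x) = C1*cos(x)


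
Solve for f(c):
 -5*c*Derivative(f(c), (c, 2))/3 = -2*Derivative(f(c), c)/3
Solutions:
 f(c) = C1 + C2*c^(7/5)


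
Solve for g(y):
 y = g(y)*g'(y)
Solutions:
 g(y) = -sqrt(C1 + y^2)
 g(y) = sqrt(C1 + y^2)


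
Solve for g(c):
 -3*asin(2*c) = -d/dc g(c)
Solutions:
 g(c) = C1 + 3*c*asin(2*c) + 3*sqrt(1 - 4*c^2)/2


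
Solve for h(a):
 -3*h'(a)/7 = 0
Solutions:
 h(a) = C1


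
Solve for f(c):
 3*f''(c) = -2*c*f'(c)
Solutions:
 f(c) = C1 + C2*erf(sqrt(3)*c/3)


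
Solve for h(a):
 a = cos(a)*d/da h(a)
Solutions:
 h(a) = C1 + Integral(a/cos(a), a)


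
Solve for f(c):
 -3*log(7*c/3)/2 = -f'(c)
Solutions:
 f(c) = C1 + 3*c*log(c)/2 - 3*c*log(3)/2 - 3*c/2 + 3*c*log(7)/2


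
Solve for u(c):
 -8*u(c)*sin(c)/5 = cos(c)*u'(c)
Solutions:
 u(c) = C1*cos(c)^(8/5)


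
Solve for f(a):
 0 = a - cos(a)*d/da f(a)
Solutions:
 f(a) = C1 + Integral(a/cos(a), a)


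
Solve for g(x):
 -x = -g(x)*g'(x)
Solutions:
 g(x) = -sqrt(C1 + x^2)
 g(x) = sqrt(C1 + x^2)


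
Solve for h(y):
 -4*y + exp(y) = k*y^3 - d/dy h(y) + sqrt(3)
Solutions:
 h(y) = C1 + k*y^4/4 + 2*y^2 + sqrt(3)*y - exp(y)


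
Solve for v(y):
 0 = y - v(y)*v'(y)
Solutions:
 v(y) = -sqrt(C1 + y^2)
 v(y) = sqrt(C1 + y^2)


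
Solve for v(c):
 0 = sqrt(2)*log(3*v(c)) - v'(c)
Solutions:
 -sqrt(2)*Integral(1/(log(_y) + log(3)), (_y, v(c)))/2 = C1 - c


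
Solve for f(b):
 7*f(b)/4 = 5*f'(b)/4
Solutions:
 f(b) = C1*exp(7*b/5)


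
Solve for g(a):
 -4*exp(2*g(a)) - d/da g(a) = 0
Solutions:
 g(a) = log(-sqrt(-1/(C1 - 4*a))) - log(2)/2
 g(a) = log(-1/(C1 - 4*a))/2 - log(2)/2


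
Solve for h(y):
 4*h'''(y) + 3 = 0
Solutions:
 h(y) = C1 + C2*y + C3*y^2 - y^3/8


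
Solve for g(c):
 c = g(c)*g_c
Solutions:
 g(c) = -sqrt(C1 + c^2)
 g(c) = sqrt(C1 + c^2)


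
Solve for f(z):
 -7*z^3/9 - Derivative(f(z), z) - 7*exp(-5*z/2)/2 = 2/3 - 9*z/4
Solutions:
 f(z) = C1 - 7*z^4/36 + 9*z^2/8 - 2*z/3 + 7*exp(-5*z/2)/5


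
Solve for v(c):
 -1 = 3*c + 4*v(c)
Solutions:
 v(c) = -3*c/4 - 1/4


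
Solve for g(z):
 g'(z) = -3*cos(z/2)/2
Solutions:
 g(z) = C1 - 3*sin(z/2)


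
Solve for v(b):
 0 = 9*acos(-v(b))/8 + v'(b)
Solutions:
 Integral(1/acos(-_y), (_y, v(b))) = C1 - 9*b/8


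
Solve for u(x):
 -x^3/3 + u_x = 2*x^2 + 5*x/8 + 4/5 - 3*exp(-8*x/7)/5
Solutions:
 u(x) = C1 + x^4/12 + 2*x^3/3 + 5*x^2/16 + 4*x/5 + 21*exp(-8*x/7)/40


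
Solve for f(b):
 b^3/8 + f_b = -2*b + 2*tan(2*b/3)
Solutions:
 f(b) = C1 - b^4/32 - b^2 - 3*log(cos(2*b/3))


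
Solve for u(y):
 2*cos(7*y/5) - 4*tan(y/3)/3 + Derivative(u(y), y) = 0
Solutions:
 u(y) = C1 - 4*log(cos(y/3)) - 10*sin(7*y/5)/7


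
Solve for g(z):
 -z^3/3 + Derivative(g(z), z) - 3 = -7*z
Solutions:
 g(z) = C1 + z^4/12 - 7*z^2/2 + 3*z


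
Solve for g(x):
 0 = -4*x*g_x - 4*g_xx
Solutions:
 g(x) = C1 + C2*erf(sqrt(2)*x/2)


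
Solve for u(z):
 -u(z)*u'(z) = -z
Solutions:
 u(z) = -sqrt(C1 + z^2)
 u(z) = sqrt(C1 + z^2)


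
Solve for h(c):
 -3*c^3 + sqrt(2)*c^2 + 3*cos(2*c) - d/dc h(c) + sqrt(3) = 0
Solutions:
 h(c) = C1 - 3*c^4/4 + sqrt(2)*c^3/3 + sqrt(3)*c + 3*sin(2*c)/2


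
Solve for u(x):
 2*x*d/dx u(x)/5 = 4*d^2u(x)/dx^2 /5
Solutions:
 u(x) = C1 + C2*erfi(x/2)


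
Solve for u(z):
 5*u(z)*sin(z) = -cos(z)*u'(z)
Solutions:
 u(z) = C1*cos(z)^5


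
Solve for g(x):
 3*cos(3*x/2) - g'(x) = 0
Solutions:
 g(x) = C1 + 2*sin(3*x/2)


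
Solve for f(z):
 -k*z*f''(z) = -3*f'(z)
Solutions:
 f(z) = C1 + z^(((re(k) + 3)*re(k) + im(k)^2)/(re(k)^2 + im(k)^2))*(C2*sin(3*log(z)*Abs(im(k))/(re(k)^2 + im(k)^2)) + C3*cos(3*log(z)*im(k)/(re(k)^2 + im(k)^2)))


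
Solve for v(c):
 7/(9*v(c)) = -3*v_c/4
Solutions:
 v(c) = -sqrt(C1 - 168*c)/9
 v(c) = sqrt(C1 - 168*c)/9


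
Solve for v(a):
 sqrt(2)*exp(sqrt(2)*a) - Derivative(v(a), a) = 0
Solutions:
 v(a) = C1 + exp(sqrt(2)*a)


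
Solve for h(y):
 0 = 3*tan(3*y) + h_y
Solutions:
 h(y) = C1 + log(cos(3*y))


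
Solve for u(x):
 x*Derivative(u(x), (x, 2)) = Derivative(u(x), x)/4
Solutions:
 u(x) = C1 + C2*x^(5/4)


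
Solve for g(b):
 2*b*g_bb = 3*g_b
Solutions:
 g(b) = C1 + C2*b^(5/2)


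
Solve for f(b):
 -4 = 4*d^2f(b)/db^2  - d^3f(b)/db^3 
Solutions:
 f(b) = C1 + C2*b + C3*exp(4*b) - b^2/2


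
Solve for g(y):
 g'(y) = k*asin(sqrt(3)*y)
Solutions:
 g(y) = C1 + k*(y*asin(sqrt(3)*y) + sqrt(3)*sqrt(1 - 3*y^2)/3)


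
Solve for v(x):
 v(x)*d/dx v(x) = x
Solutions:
 v(x) = -sqrt(C1 + x^2)
 v(x) = sqrt(C1 + x^2)


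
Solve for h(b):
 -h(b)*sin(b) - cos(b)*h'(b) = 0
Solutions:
 h(b) = C1*cos(b)


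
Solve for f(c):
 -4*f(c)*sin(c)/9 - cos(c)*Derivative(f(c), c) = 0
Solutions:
 f(c) = C1*cos(c)^(4/9)


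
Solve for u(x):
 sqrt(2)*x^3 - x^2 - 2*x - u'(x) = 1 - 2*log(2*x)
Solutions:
 u(x) = C1 + sqrt(2)*x^4/4 - x^3/3 - x^2 + 2*x*log(x) - 3*x + x*log(4)


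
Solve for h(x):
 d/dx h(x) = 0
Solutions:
 h(x) = C1


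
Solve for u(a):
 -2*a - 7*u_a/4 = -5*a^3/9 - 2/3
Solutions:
 u(a) = C1 + 5*a^4/63 - 4*a^2/7 + 8*a/21


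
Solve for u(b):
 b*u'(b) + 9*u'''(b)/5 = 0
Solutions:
 u(b) = C1 + Integral(C2*airyai(-15^(1/3)*b/3) + C3*airybi(-15^(1/3)*b/3), b)


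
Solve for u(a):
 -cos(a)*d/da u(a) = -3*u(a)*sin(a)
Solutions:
 u(a) = C1/cos(a)^3


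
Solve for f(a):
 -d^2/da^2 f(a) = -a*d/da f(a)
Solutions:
 f(a) = C1 + C2*erfi(sqrt(2)*a/2)


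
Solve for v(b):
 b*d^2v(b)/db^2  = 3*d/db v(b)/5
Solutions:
 v(b) = C1 + C2*b^(8/5)


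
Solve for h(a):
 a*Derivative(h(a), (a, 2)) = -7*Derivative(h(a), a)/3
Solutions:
 h(a) = C1 + C2/a^(4/3)


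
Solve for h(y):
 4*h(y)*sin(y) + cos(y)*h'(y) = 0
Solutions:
 h(y) = C1*cos(y)^4


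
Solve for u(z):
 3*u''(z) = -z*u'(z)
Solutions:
 u(z) = C1 + C2*erf(sqrt(6)*z/6)


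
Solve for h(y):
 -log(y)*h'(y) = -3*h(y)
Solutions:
 h(y) = C1*exp(3*li(y))


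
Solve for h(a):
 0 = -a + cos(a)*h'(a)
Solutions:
 h(a) = C1 + Integral(a/cos(a), a)


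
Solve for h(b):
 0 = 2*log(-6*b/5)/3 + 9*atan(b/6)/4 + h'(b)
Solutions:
 h(b) = C1 - 2*b*log(-b)/3 - 9*b*atan(b/6)/4 - 2*b*log(6)/3 + 2*b/3 + 2*b*log(5)/3 + 27*log(b^2 + 36)/4


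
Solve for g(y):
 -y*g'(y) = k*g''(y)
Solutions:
 g(y) = C1 + C2*sqrt(k)*erf(sqrt(2)*y*sqrt(1/k)/2)


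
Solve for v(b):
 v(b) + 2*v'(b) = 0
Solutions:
 v(b) = C1*exp(-b/2)


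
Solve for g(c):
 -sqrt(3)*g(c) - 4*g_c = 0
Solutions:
 g(c) = C1*exp(-sqrt(3)*c/4)


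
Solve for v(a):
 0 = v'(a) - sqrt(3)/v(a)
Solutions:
 v(a) = -sqrt(C1 + 2*sqrt(3)*a)
 v(a) = sqrt(C1 + 2*sqrt(3)*a)


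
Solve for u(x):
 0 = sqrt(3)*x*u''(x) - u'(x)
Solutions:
 u(x) = C1 + C2*x^(sqrt(3)/3 + 1)


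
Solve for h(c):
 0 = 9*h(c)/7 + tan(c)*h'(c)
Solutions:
 h(c) = C1/sin(c)^(9/7)


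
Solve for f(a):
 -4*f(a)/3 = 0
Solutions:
 f(a) = 0


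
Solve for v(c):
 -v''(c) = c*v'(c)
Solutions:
 v(c) = C1 + C2*erf(sqrt(2)*c/2)


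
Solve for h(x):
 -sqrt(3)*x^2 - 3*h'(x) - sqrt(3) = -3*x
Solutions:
 h(x) = C1 - sqrt(3)*x^3/9 + x^2/2 - sqrt(3)*x/3


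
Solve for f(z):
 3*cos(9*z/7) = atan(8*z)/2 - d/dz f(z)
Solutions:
 f(z) = C1 + z*atan(8*z)/2 - log(64*z^2 + 1)/32 - 7*sin(9*z/7)/3


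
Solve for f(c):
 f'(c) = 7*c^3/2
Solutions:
 f(c) = C1 + 7*c^4/8


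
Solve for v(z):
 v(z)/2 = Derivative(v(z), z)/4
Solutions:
 v(z) = C1*exp(2*z)


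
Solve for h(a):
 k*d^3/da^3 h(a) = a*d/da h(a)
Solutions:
 h(a) = C1 + Integral(C2*airyai(a*(1/k)^(1/3)) + C3*airybi(a*(1/k)^(1/3)), a)


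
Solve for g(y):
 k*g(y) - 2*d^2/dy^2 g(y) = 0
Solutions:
 g(y) = C1*exp(-sqrt(2)*sqrt(k)*y/2) + C2*exp(sqrt(2)*sqrt(k)*y/2)


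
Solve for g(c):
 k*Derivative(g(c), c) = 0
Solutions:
 g(c) = C1


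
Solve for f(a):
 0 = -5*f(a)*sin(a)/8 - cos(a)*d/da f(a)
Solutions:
 f(a) = C1*cos(a)^(5/8)


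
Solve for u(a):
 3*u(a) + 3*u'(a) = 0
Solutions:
 u(a) = C1*exp(-a)


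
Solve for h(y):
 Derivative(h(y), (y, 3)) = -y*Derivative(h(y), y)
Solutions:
 h(y) = C1 + Integral(C2*airyai(-y) + C3*airybi(-y), y)


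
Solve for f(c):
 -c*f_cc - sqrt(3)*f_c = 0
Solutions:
 f(c) = C1 + C2*c^(1 - sqrt(3))


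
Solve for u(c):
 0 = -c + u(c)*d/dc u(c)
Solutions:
 u(c) = -sqrt(C1 + c^2)
 u(c) = sqrt(C1 + c^2)


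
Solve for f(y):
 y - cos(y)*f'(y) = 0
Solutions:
 f(y) = C1 + Integral(y/cos(y), y)


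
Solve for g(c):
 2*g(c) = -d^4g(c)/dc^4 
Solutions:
 g(c) = (C1*sin(2^(3/4)*c/2) + C2*cos(2^(3/4)*c/2))*exp(-2^(3/4)*c/2) + (C3*sin(2^(3/4)*c/2) + C4*cos(2^(3/4)*c/2))*exp(2^(3/4)*c/2)


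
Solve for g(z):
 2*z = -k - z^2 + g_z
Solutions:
 g(z) = C1 + k*z + z^3/3 + z^2


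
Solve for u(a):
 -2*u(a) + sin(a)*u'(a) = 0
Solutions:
 u(a) = C1*(cos(a) - 1)/(cos(a) + 1)


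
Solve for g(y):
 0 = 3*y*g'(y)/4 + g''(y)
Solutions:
 g(y) = C1 + C2*erf(sqrt(6)*y/4)


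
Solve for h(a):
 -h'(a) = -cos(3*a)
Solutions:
 h(a) = C1 + sin(3*a)/3


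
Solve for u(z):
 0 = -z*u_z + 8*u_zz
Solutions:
 u(z) = C1 + C2*erfi(z/4)


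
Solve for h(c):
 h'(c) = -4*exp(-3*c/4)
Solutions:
 h(c) = C1 + 16*exp(-3*c/4)/3


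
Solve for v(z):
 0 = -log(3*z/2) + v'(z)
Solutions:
 v(z) = C1 + z*log(z) - z + z*log(3/2)


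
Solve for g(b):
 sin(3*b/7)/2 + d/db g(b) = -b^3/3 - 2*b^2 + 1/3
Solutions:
 g(b) = C1 - b^4/12 - 2*b^3/3 + b/3 + 7*cos(3*b/7)/6


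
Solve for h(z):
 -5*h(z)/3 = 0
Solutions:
 h(z) = 0


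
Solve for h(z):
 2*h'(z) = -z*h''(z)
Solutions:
 h(z) = C1 + C2/z


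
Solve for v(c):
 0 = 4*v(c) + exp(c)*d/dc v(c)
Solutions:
 v(c) = C1*exp(4*exp(-c))


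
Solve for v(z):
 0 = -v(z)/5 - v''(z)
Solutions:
 v(z) = C1*sin(sqrt(5)*z/5) + C2*cos(sqrt(5)*z/5)


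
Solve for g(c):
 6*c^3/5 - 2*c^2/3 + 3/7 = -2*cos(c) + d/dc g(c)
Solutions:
 g(c) = C1 + 3*c^4/10 - 2*c^3/9 + 3*c/7 + 2*sin(c)


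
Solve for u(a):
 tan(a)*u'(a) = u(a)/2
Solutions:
 u(a) = C1*sqrt(sin(a))


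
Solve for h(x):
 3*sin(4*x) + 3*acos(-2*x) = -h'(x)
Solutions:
 h(x) = C1 - 3*x*acos(-2*x) - 3*sqrt(1 - 4*x^2)/2 + 3*cos(4*x)/4
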